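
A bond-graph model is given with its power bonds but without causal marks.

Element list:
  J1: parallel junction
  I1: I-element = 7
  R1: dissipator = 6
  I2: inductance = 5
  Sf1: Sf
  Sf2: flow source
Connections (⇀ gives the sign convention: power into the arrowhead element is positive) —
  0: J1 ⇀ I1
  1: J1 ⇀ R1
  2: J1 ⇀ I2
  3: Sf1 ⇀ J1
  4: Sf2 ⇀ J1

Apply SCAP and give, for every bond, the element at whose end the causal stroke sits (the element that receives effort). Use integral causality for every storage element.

bond 0 stroke at I1
bond 1 stroke at J1
bond 2 stroke at I2
bond 3 stroke at Sf1
bond 4 stroke at Sf2

β3 |Sf1  (Sf1 (Sf) sets flow on bond)
β4 |Sf2  (Sf2 fixes flow; stroke at Sf2)
β0 |I1  (prefer integral on I1)
β2 |I2  (I2: I, integral causality)
β1 |J1  (J1: last free bond brings effort in)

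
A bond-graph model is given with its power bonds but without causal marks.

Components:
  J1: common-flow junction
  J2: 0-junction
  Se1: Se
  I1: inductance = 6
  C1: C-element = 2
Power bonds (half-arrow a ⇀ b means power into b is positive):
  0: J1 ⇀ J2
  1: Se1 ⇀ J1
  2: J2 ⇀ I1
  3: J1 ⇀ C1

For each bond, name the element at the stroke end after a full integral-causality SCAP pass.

b0 |J2
b1 |J1
b2 |I1
b3 |J1

b1 →J1  (source Se1 imposes e)
b2 →I1  (I1 integral (f out))
b0 →J2  (closing 0-jn rule on J2)
b3 →J1  (common-f at J1 fixed by 0)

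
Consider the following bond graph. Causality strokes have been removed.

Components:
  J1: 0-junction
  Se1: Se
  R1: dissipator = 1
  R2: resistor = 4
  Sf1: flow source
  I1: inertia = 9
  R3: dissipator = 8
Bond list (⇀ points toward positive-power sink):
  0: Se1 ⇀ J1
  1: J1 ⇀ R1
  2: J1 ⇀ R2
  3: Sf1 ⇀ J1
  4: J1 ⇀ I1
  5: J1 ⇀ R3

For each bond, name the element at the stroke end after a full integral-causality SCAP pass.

b0 →J1
b1 →R1
b2 →R2
b3 →Sf1
b4 →I1
b5 →R3

bond 0 stroke→J1  (Se1 fixes effort; stroke away)
bond 3 stroke→Sf1  (Sf1: flow source, stroke at near end)
bond 1 stroke→R1  (0-jn J1 has e-setter on 0)
bond 2 stroke→R2  (common-e at J1 fixed by 0)
bond 4 stroke→I1  (J1 effort already set via bond 0)
bond 5 stroke→R3  (J1: bond 0 brought effort, rest push out)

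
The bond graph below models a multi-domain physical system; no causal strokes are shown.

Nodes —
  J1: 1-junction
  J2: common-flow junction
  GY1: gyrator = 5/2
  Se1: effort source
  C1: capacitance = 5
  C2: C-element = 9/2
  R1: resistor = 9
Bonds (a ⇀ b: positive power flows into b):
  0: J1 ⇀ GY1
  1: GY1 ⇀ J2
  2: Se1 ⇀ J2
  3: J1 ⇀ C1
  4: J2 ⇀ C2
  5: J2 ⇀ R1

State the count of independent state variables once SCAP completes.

bond 2 →J2  (Se1 (Se) sets effort on bond)
bond 3 →J1  (prefer integral on C1)
bond 0 →GY1  (only one flow-in slot at J1)
bond 1 →GY1  (GY1 both-in/both-out from 0)
bond 4 →J2  (J2: bond 1 brought flow, rest push out)
bond 5 →J2  (1-jn J2 has f-setter on 1)

2  (C1, C2 all integral)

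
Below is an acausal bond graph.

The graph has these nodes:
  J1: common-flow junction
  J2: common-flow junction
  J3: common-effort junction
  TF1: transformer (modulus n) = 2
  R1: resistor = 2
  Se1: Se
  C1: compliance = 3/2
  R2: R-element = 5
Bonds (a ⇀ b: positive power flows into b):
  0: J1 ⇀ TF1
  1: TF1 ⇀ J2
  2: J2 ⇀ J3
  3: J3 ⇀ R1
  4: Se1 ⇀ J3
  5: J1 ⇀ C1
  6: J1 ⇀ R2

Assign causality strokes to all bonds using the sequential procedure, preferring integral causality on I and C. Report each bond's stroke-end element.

bond 4 stroke at J3  (Se1 (Se) sets effort on bond)
bond 2 stroke at J2  (0-jn J3 has e-setter on 4)
bond 3 stroke at R1  (J3 effort already set via bond 4)
bond 1 stroke at TF1  (only one flow-in slot at J2)
bond 0 stroke at J1  (through TF1, causality passes straight; one stroke at TF1)
bond 5 stroke at J1  (prefer integral on C1)
bond 6 stroke at R2  (J1 needs exactly one f-in)

bond 0 stroke→J1
bond 1 stroke→TF1
bond 2 stroke→J2
bond 3 stroke→R1
bond 4 stroke→J3
bond 5 stroke→J1
bond 6 stroke→R2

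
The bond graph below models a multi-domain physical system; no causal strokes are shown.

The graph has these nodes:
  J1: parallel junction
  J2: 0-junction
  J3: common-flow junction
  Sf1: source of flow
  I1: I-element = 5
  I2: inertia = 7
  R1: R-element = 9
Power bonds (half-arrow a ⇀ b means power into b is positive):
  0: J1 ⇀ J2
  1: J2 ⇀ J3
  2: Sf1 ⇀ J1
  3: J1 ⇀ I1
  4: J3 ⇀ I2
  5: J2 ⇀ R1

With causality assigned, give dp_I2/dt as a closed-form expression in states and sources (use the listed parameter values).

dp_I2/dt = 9*F_Sf1 - 9*p_I1/5 - 9*p_I2/7

b2 stroke→Sf1  (Sf1: flow source, stroke at near end)
b3 stroke→I1  (I1: I, integral causality)
b0 stroke→J1  (J1: last free bond brings effort in)
b4 stroke→I2  (prefer integral on I2)
b1 stroke→J3  (common-f at J3 fixed by 4)
b5 stroke→J2  (closing 0-jn rule on J2)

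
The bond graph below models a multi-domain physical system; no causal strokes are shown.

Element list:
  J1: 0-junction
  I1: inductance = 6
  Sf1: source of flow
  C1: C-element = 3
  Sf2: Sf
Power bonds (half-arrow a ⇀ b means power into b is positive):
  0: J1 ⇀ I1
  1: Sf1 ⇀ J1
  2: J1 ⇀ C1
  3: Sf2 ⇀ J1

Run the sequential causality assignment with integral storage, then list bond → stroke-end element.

β1 stroke at Sf1  (Sf1 fixes flow; stroke at Sf1)
β3 stroke at Sf2  (source Sf2 imposes f)
β0 stroke at I1  (prefer integral on I1)
β2 stroke at J1  (J1: last free bond brings effort in)

#0 →I1
#1 →Sf1
#2 →J1
#3 →Sf2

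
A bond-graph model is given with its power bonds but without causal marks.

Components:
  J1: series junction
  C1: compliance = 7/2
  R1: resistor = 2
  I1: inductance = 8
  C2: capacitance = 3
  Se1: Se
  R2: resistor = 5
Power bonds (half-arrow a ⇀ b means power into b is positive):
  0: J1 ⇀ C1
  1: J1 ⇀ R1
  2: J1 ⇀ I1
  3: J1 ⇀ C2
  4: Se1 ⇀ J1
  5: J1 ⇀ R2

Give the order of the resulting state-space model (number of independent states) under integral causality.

3  (C1, C2, I1 all integral)

β4 stroke→J1  (Se1 (Se) sets effort on bond)
β0 stroke→J1  (C1 outputs effort q/C1)
β2 stroke→I1  (I1: I, integral causality)
β1 stroke→J1  (J1: bond 2 brought flow, rest push out)
β3 stroke→J1  (common-f at J1 fixed by 2)
β5 stroke→J1  (J1 flow already set via bond 2)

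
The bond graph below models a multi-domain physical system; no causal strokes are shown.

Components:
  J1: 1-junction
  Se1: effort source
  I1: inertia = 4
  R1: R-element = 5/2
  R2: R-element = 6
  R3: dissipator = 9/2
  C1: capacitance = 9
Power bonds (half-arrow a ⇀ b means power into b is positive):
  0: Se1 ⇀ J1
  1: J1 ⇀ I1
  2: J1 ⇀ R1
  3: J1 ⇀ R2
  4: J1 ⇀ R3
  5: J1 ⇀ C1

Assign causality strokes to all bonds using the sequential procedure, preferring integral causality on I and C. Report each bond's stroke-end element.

#0 →J1  (Se1 (Se) sets effort on bond)
#1 →I1  (prefer integral on I1)
#2 →J1  (J1: bond 1 brought flow, rest push out)
#3 →J1  (J1: bond 1 brought flow, rest push out)
#4 →J1  (J1 flow already set via bond 1)
#5 →J1  (J1 flow already set via bond 1)

β0 stroke at J1
β1 stroke at I1
β2 stroke at J1
β3 stroke at J1
β4 stroke at J1
β5 stroke at J1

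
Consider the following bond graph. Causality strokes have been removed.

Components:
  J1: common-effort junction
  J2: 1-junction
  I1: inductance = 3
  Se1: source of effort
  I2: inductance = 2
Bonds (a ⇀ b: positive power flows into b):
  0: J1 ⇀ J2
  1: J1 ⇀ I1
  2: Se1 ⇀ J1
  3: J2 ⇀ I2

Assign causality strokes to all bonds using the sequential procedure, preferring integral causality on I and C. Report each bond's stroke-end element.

bond 2 |J1  (Se1 fixes effort; stroke away)
bond 0 |J2  (0-jn J1 has e-setter on 2)
bond 1 |I1  (common-e at J1 fixed by 2)
bond 3 |I2  (only one flow-in slot at J2)

β0 →J2
β1 →I1
β2 →J1
β3 →I2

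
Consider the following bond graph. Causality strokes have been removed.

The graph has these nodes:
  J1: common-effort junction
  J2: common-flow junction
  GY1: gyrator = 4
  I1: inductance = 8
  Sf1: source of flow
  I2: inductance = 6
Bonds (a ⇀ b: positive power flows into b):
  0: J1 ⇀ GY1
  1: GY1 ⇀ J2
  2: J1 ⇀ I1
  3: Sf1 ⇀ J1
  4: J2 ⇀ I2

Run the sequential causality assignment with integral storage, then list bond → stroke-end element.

b0 →J1
b1 →J2
b2 →I1
b3 →Sf1
b4 →I2

b3 stroke→Sf1  (source Sf1 imposes f)
b2 stroke→I1  (I1: I, integral causality)
b0 stroke→J1  (only one effort-in slot at J1)
b1 stroke→J2  (through GY1, causality inverts; strokes same side of GY1)
b4 stroke→I2  (closing 1-jn rule on J2)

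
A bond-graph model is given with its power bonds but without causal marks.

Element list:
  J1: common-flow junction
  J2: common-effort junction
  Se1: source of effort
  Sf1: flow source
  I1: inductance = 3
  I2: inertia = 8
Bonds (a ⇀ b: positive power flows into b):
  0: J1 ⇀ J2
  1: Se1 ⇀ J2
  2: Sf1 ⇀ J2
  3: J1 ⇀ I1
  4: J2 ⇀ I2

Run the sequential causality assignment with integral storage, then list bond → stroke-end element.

bond 0 stroke at J1
bond 1 stroke at J2
bond 2 stroke at Sf1
bond 3 stroke at I1
bond 4 stroke at I2

#1 |J2  (Se1: effort source, stroke at far end)
#2 |Sf1  (source Sf1 imposes f)
#0 |J1  (J2: bond 1 brought effort, rest push out)
#4 |I2  (common-e at J2 fixed by 1)
#3 |I1  (only one flow-in slot at J1)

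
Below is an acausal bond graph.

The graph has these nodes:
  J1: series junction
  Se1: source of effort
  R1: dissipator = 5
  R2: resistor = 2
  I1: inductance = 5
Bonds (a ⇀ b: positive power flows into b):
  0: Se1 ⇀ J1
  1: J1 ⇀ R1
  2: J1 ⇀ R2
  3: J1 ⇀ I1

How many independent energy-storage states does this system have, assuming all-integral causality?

1  (I1 all integral)

bond 0 |J1  (Se1: effort source, stroke at far end)
bond 3 |I1  (I1 outputs flow p/I1)
bond 1 |J1  (J1: bond 3 brought flow, rest push out)
bond 2 |J1  (common-f at J1 fixed by 3)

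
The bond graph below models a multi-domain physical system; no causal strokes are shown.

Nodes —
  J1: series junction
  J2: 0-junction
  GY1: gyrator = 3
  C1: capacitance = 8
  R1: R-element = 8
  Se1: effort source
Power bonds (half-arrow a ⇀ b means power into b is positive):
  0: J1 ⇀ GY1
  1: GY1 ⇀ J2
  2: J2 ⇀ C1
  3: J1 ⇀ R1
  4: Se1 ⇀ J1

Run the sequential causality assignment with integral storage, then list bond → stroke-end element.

#0 stroke at GY1
#1 stroke at GY1
#2 stroke at J2
#3 stroke at J1
#4 stroke at J1

β4 |J1  (Se1 fixes effort; stroke away)
β2 |J2  (C1 outputs effort q/C1)
β1 |GY1  (J2 effort already set via bond 2)
β0 |GY1  (GY1 both-in/both-out from 1)
β3 |J1  (J1 flow already set via bond 0)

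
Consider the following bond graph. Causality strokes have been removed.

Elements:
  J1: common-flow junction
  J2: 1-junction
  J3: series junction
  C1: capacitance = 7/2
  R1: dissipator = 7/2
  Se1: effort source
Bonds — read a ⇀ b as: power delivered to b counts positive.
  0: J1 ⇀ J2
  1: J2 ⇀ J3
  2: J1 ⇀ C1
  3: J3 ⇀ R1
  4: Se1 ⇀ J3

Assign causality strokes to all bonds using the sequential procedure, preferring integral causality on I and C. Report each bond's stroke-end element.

bond 4 |J3  (source Se1 imposes e)
bond 2 |J1  (C1 outputs effort q/C1)
bond 0 |J2  (closing 1-jn rule on J1)
bond 1 |J3  (J2 needs exactly one f-in)
bond 3 |R1  (J3 needs exactly one f-in)

b0 stroke at J2
b1 stroke at J3
b2 stroke at J1
b3 stroke at R1
b4 stroke at J3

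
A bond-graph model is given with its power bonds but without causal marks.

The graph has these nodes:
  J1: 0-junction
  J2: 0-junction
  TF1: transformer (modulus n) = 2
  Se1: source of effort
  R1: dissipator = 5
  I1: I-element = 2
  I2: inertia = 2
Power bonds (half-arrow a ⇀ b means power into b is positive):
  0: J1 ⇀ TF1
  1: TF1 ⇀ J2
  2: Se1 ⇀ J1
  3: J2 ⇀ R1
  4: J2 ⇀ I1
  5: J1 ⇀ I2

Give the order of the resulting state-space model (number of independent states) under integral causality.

2  (I1, I2 all integral)

b2 |J1  (Se1 (Se) sets effort on bond)
b0 |TF1  (J1: bond 2 brought effort, rest push out)
b5 |I2  (0-jn J1 has e-setter on 2)
b1 |J2  (TF1 one-in-one-out from 0)
b3 |R1  (J2 effort already set via bond 1)
b4 |I1  (common-e at J2 fixed by 1)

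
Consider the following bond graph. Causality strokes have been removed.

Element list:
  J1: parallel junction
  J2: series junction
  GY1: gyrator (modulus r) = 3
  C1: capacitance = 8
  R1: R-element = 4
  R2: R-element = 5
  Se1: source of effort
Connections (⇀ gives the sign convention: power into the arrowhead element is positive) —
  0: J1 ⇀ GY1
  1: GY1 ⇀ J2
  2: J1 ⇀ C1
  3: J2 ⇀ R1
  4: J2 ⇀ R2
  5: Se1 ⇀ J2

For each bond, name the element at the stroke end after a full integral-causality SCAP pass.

β0 →GY1
β1 →GY1
β2 →J1
β3 →J2
β4 →J2
β5 →J2

β5 stroke at J2  (source Se1 imposes e)
β2 stroke at J1  (C1 integral (e out))
β0 stroke at GY1  (common-e at J1 fixed by 2)
β1 stroke at GY1  (GY GY1: same side as bond 0)
β3 stroke at J2  (J2 flow already set via bond 1)
β4 stroke at J2  (1-jn J2 has f-setter on 1)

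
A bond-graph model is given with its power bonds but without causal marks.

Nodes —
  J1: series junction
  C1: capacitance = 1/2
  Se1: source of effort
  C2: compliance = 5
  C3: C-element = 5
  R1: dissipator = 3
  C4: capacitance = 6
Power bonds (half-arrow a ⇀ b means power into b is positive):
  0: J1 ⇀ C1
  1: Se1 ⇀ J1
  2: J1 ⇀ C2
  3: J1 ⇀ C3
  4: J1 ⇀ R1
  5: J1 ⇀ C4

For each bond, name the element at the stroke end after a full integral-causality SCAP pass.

β1 stroke→J1  (Se1 fixes effort; stroke away)
β0 stroke→J1  (prefer integral on C1)
β2 stroke→J1  (C2 integral (e out))
β3 stroke→J1  (C3 integral (e out))
β5 stroke→J1  (C4 outputs effort q/C4)
β4 stroke→R1  (J1: last free bond brings flow in)

bond 0 stroke at J1
bond 1 stroke at J1
bond 2 stroke at J1
bond 3 stroke at J1
bond 4 stroke at R1
bond 5 stroke at J1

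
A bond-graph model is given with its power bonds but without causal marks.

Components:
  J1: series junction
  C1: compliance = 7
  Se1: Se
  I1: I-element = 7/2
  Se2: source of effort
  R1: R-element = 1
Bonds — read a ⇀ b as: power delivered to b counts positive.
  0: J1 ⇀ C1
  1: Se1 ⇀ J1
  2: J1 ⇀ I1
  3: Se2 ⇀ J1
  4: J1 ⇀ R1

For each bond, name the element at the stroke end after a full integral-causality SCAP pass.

bond 1 |J1  (Se1: effort source, stroke at far end)
bond 3 |J1  (Se2: effort source, stroke at far end)
bond 0 |J1  (C1: C, integral causality)
bond 2 |I1  (I1 integral (f out))
bond 4 |J1  (1-jn J1 has f-setter on 2)

b0 |J1
b1 |J1
b2 |I1
b3 |J1
b4 |J1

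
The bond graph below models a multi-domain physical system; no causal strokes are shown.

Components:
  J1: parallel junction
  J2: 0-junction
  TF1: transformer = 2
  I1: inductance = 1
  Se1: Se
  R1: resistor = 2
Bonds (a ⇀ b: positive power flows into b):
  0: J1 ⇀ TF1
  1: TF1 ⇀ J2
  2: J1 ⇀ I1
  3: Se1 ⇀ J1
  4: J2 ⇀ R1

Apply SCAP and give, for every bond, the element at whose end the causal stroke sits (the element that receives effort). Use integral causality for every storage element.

β0 →TF1
β1 →J2
β2 →I1
β3 →J1
β4 →R1

bond 3 →J1  (Se1 fixes effort; stroke away)
bond 0 →TF1  (common-e at J1 fixed by 3)
bond 2 →I1  (common-e at J1 fixed by 3)
bond 1 →J2  (TF TF1: opposite of bond 0)
bond 4 →R1  (common-e at J2 fixed by 1)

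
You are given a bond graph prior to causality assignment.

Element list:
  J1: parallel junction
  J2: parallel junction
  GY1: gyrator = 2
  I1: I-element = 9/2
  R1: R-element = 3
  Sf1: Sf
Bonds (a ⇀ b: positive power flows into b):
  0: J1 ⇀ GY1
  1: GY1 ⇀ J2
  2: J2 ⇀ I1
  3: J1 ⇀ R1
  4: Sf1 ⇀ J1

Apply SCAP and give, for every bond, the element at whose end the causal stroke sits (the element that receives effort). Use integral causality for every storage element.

b4 stroke at Sf1  (Sf1 fixes flow; stroke at Sf1)
b2 stroke at I1  (I1 integral (f out))
b1 stroke at J2  (J2 needs exactly one e-in)
b0 stroke at J1  (GY1 both-in/both-out from 1)
b3 stroke at R1  (J1: bond 0 brought effort, rest push out)

β0 stroke→J1
β1 stroke→J2
β2 stroke→I1
β3 stroke→R1
β4 stroke→Sf1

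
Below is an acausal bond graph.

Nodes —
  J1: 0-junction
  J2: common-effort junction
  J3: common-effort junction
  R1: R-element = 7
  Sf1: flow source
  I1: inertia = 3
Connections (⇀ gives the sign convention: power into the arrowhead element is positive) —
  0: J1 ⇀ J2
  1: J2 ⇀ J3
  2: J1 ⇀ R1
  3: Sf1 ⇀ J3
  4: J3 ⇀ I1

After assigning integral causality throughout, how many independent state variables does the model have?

#3 stroke→Sf1  (source Sf1 imposes f)
#4 stroke→I1  (I1 integral (f out))
#1 stroke→J3  (only one effort-in slot at J3)
#0 stroke→J2  (J2: last free bond brings effort in)
#2 stroke→J1  (J1 needs exactly one e-in)

1  (I1 all integral)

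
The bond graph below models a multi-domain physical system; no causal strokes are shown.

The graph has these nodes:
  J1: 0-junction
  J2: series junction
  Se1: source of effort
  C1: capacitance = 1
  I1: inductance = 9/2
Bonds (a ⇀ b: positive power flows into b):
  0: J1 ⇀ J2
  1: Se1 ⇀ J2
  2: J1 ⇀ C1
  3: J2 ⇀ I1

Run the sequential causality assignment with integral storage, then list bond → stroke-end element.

bond 0 →J2
bond 1 →J2
bond 2 →J1
bond 3 →I1

#1 |J2  (Se1 fixes effort; stroke away)
#2 |J1  (C1 integral (e out))
#0 |J2  (common-e at J1 fixed by 2)
#3 |I1  (closing 1-jn rule on J2)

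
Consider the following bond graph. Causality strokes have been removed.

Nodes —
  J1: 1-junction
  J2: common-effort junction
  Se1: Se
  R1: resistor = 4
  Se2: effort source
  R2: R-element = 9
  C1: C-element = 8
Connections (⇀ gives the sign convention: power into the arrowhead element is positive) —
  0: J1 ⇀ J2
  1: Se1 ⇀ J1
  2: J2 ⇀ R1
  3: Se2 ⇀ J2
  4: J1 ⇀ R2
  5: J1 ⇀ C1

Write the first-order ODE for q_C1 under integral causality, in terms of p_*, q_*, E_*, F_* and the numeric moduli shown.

dq_C1/dt = E_Se1/9 - E_Se2/9 - q_C1/72

bond 1 |J1  (Se1 fixes effort; stroke away)
bond 3 |J2  (Se2: effort source, stroke at far end)
bond 0 |J1  (0-jn J2 has e-setter on 3)
bond 2 |R1  (J2: bond 3 brought effort, rest push out)
bond 5 |J1  (C1: C, integral causality)
bond 4 |R2  (J1 needs exactly one f-in)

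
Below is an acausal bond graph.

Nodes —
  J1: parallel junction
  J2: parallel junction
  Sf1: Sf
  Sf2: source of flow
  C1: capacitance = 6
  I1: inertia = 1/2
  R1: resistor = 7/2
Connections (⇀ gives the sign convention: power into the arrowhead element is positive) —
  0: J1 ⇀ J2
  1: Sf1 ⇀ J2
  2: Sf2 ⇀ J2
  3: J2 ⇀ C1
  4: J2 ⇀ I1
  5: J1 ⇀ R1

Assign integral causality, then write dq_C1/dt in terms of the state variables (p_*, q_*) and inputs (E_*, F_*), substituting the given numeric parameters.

bond 1 stroke at Sf1  (Sf1 fixes flow; stroke at Sf1)
bond 2 stroke at Sf2  (Sf2 fixes flow; stroke at Sf2)
bond 3 stroke at J2  (prefer integral on C1)
bond 0 stroke at J1  (J2: bond 3 brought effort, rest push out)
bond 4 stroke at I1  (J2 effort already set via bond 3)
bond 5 stroke at R1  (J1 effort already set via bond 0)

dq_C1/dt = F_Sf1 + F_Sf2 - 2*p_I1 - q_C1/21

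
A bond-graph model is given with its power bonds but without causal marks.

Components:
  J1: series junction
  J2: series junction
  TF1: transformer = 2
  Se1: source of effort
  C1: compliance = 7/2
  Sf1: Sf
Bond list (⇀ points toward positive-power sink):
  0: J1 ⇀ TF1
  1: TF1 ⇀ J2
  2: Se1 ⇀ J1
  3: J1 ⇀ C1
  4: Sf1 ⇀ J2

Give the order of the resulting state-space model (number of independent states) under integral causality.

1  (C1 all integral)

b2 |J1  (Se1 fixes effort; stroke away)
b4 |Sf1  (Sf1: flow source, stroke at near end)
b1 |J2  (1-jn J2 has f-setter on 4)
b0 |TF1  (through TF1, causality passes straight; one stroke at TF1)
b3 |J1  (1-jn J1 has f-setter on 0)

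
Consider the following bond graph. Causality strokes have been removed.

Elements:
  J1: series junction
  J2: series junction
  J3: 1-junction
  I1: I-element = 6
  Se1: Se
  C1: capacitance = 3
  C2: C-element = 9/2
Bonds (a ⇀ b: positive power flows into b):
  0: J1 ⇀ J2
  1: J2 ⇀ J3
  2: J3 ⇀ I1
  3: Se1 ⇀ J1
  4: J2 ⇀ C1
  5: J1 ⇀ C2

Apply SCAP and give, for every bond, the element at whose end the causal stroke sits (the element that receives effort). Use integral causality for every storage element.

bond 3 |J1  (Se1 (Se) sets effort on bond)
bond 2 |I1  (I1 outputs flow p/I1)
bond 1 |J3  (1-jn J3 has f-setter on 2)
bond 0 |J2  (common-f at J2 fixed by 1)
bond 4 |J2  (J2: bond 1 brought flow, rest push out)
bond 5 |J1  (common-f at J1 fixed by 0)

bond 0 |J2
bond 1 |J3
bond 2 |I1
bond 3 |J1
bond 4 |J2
bond 5 |J1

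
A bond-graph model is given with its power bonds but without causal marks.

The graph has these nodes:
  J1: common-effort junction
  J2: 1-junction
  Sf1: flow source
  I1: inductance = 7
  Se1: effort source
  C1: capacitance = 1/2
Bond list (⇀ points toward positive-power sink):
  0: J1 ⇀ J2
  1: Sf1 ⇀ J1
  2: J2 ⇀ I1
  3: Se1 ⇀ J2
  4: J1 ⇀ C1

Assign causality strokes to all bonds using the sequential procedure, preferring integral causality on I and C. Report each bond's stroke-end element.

bond 1 stroke→Sf1  (source Sf1 imposes f)
bond 3 stroke→J2  (Se1: effort source, stroke at far end)
bond 2 stroke→I1  (I1 outputs flow p/I1)
bond 0 stroke→J2  (1-jn J2 has f-setter on 2)
bond 4 stroke→J1  (closing 0-jn rule on J1)

bond 0 stroke→J2
bond 1 stroke→Sf1
bond 2 stroke→I1
bond 3 stroke→J2
bond 4 stroke→J1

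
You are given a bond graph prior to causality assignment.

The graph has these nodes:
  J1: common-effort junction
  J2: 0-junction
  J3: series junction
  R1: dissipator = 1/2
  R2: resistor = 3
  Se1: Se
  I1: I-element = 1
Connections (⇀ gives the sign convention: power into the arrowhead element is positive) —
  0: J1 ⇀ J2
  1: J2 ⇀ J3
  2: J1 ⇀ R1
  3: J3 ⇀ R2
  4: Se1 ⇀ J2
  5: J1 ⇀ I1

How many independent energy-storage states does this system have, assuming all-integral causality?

1  (I1 all integral)

b4 stroke→J2  (source Se1 imposes e)
b0 stroke→J1  (0-jn J2 has e-setter on 4)
b1 stroke→J3  (common-e at J2 fixed by 4)
b3 stroke→R2  (J3: last free bond brings flow in)
b2 stroke→R1  (0-jn J1 has e-setter on 0)
b5 stroke→I1  (J1: bond 0 brought effort, rest push out)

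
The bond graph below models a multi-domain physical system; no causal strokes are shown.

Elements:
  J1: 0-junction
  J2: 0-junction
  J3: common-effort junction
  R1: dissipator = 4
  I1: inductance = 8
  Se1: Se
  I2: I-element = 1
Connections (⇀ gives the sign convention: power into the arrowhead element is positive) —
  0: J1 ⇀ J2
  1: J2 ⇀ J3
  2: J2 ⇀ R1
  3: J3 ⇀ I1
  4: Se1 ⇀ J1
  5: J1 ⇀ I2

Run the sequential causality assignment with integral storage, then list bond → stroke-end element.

bond 0 →J2
bond 1 →J3
bond 2 →R1
bond 3 →I1
bond 4 →J1
bond 5 →I2

#4 |J1  (Se1: effort source, stroke at far end)
#0 |J2  (common-e at J1 fixed by 4)
#5 |I2  (J1: bond 4 brought effort, rest push out)
#1 |J3  (J2: bond 0 brought effort, rest push out)
#2 |R1  (J2 effort already set via bond 0)
#3 |I1  (J3: bond 1 brought effort, rest push out)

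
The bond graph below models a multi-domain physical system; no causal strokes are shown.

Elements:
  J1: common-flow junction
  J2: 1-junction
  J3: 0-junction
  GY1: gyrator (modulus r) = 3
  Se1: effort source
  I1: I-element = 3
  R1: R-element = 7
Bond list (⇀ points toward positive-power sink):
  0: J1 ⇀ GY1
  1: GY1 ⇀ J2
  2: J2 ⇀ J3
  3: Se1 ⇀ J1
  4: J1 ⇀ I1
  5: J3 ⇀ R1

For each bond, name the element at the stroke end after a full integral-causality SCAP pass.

b3 →J1  (source Se1 imposes e)
b4 →I1  (I1: I, integral causality)
b0 →J1  (J1 flow already set via bond 4)
b1 →J2  (GY GY1: same side as bond 0)
b2 →J3  (closing 1-jn rule on J2)
b5 →R1  (0-jn J3 has e-setter on 2)

β0 stroke→J1
β1 stroke→J2
β2 stroke→J3
β3 stroke→J1
β4 stroke→I1
β5 stroke→R1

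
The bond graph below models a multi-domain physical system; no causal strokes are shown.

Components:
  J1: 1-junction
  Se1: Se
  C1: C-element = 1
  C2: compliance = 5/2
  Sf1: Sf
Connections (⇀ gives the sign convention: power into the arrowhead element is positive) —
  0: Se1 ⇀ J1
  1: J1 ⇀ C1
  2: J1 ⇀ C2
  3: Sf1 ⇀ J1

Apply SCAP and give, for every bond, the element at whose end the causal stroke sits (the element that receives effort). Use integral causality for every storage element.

#0 |J1  (source Se1 imposes e)
#3 |Sf1  (source Sf1 imposes f)
#1 |J1  (J1 flow already set via bond 3)
#2 |J1  (1-jn J1 has f-setter on 3)

b0 →J1
b1 →J1
b2 →J1
b3 →Sf1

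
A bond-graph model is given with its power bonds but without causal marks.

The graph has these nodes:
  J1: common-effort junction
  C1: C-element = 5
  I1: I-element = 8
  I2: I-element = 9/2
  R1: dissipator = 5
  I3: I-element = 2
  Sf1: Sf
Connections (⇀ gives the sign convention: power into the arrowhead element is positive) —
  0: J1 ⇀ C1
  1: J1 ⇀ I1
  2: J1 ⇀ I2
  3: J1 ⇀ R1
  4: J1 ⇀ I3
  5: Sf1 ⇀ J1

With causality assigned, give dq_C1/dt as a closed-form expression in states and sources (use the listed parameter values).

#5 →Sf1  (source Sf1 imposes f)
#0 →J1  (C1 outputs effort q/C1)
#1 →I1  (0-jn J1 has e-setter on 0)
#2 →I2  (J1 effort already set via bond 0)
#3 →R1  (J1: bond 0 brought effort, rest push out)
#4 →I3  (common-e at J1 fixed by 0)

dq_C1/dt = F_Sf1 - p_I1/8 - 2*p_I2/9 - p_I3/2 - q_C1/25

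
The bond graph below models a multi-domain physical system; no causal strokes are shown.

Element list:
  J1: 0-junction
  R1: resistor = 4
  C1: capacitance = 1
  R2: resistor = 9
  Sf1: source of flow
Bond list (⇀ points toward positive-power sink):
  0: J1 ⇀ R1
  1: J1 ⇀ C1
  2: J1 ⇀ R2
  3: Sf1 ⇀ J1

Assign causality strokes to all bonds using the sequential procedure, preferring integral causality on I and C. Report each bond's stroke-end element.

b3 stroke at Sf1  (Sf1 (Sf) sets flow on bond)
b1 stroke at J1  (prefer integral on C1)
b0 stroke at R1  (J1 effort already set via bond 1)
b2 stroke at R2  (J1: bond 1 brought effort, rest push out)

#0 →R1
#1 →J1
#2 →R2
#3 →Sf1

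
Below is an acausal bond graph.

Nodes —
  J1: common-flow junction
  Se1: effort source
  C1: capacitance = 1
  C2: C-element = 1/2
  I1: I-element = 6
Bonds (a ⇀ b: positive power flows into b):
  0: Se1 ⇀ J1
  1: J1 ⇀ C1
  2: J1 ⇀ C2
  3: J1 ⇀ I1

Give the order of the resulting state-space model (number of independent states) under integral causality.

bond 0 →J1  (Se1 fixes effort; stroke away)
bond 1 →J1  (prefer integral on C1)
bond 2 →J1  (prefer integral on C2)
bond 3 →I1  (closing 1-jn rule on J1)

3  (C1, C2, I1 all integral)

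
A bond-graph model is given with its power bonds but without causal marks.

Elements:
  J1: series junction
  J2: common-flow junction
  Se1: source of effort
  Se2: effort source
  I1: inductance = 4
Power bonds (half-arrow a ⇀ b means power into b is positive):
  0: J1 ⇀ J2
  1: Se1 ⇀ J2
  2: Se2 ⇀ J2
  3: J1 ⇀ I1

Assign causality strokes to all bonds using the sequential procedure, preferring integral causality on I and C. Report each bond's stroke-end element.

#1 stroke at J2  (Se1 (Se) sets effort on bond)
#2 stroke at J2  (Se2 (Se) sets effort on bond)
#0 stroke at J1  (J2 needs exactly one f-in)
#3 stroke at I1  (J1 needs exactly one f-in)

#0 |J1
#1 |J2
#2 |J2
#3 |I1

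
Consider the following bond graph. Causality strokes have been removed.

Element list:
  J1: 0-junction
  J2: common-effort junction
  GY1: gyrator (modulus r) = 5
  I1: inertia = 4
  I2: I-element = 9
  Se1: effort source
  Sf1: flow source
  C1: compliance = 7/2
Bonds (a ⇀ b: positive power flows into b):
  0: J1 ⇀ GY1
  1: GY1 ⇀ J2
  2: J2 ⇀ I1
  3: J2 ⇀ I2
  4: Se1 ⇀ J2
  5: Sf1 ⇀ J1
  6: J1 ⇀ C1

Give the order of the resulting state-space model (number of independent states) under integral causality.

3  (C1, I1, I2 all integral)

#4 →J2  (Se1 (Se) sets effort on bond)
#5 →Sf1  (Sf1: flow source, stroke at near end)
#1 →GY1  (J2: bond 4 brought effort, rest push out)
#2 →I1  (0-jn J2 has e-setter on 4)
#3 →I2  (J2 effort already set via bond 4)
#0 →GY1  (GY1: gyrator matches bond 1)
#6 →J1  (J1 needs exactly one e-in)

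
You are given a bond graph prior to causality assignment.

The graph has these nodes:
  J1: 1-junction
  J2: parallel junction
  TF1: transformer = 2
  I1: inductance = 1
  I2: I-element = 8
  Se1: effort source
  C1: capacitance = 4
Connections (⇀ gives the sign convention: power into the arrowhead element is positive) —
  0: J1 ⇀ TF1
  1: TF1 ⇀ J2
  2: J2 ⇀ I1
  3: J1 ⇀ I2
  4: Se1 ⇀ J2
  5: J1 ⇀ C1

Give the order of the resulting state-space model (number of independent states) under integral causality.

3  (C1, I1, I2 all integral)

#4 stroke at J2  (Se1: effort source, stroke at far end)
#1 stroke at TF1  (J2 effort already set via bond 4)
#2 stroke at I1  (0-jn J2 has e-setter on 4)
#0 stroke at J1  (TF TF1: opposite of bond 1)
#3 stroke at I2  (I2 integral (f out))
#5 stroke at J1  (common-f at J1 fixed by 3)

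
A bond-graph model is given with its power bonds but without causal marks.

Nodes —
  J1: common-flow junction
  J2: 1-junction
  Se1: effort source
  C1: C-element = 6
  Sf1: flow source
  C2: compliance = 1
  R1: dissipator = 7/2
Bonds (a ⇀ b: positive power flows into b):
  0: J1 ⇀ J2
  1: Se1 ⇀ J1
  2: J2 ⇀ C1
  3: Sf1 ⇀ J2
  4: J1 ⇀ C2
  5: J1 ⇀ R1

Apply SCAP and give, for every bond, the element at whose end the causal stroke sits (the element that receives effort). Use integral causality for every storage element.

β1 stroke→J1  (Se1 (Se) sets effort on bond)
β3 stroke→Sf1  (Sf1 fixes flow; stroke at Sf1)
β0 stroke→J2  (common-f at J2 fixed by 3)
β2 stroke→J2  (J2: bond 3 brought flow, rest push out)
β4 stroke→J1  (J1: bond 0 brought flow, rest push out)
β5 stroke→J1  (1-jn J1 has f-setter on 0)

b0 |J2
b1 |J1
b2 |J2
b3 |Sf1
b4 |J1
b5 |J1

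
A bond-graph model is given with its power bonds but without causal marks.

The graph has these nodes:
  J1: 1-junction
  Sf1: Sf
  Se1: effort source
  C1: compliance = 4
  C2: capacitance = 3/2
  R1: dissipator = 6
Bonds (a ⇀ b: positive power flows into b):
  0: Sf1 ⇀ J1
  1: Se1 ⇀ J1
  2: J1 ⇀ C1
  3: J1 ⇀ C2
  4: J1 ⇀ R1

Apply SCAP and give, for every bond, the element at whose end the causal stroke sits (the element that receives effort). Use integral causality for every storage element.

b0 stroke at Sf1  (source Sf1 imposes f)
b1 stroke at J1  (Se1 fixes effort; stroke away)
b2 stroke at J1  (J1: bond 0 brought flow, rest push out)
b3 stroke at J1  (common-f at J1 fixed by 0)
b4 stroke at J1  (J1 flow already set via bond 0)

β0 |Sf1
β1 |J1
β2 |J1
β3 |J1
β4 |J1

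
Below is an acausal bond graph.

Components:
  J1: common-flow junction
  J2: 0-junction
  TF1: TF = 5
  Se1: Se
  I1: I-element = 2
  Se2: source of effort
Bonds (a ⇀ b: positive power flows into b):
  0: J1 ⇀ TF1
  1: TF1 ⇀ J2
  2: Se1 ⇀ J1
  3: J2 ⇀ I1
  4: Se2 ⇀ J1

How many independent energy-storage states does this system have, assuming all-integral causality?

1  (I1 all integral)

β2 →J1  (source Se1 imposes e)
β4 →J1  (source Se2 imposes e)
β0 →TF1  (J1: last free bond brings flow in)
β1 →J2  (through TF1, causality passes straight; one stroke at TF1)
β3 →I1  (J2: bond 1 brought effort, rest push out)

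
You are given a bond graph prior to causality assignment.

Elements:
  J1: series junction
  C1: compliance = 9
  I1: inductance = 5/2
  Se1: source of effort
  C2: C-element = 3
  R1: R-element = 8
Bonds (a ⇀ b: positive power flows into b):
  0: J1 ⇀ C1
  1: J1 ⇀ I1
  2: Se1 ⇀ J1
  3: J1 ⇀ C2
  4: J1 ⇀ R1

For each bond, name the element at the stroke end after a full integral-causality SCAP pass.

b2 stroke→J1  (source Se1 imposes e)
b0 stroke→J1  (prefer integral on C1)
b1 stroke→I1  (I1: I, integral causality)
b3 stroke→J1  (J1 flow already set via bond 1)
b4 stroke→J1  (J1 flow already set via bond 1)

#0 →J1
#1 →I1
#2 →J1
#3 →J1
#4 →J1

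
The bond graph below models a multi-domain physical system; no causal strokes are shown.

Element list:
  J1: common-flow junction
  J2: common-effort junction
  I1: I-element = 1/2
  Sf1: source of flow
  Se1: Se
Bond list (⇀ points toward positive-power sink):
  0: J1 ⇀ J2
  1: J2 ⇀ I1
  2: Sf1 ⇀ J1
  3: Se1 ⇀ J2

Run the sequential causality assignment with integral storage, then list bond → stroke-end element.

β0 →J1
β1 →I1
β2 →Sf1
β3 →J2

bond 2 |Sf1  (source Sf1 imposes f)
bond 3 |J2  (Se1 fixes effort; stroke away)
bond 0 |J1  (common-f at J1 fixed by 2)
bond 1 |I1  (common-e at J2 fixed by 3)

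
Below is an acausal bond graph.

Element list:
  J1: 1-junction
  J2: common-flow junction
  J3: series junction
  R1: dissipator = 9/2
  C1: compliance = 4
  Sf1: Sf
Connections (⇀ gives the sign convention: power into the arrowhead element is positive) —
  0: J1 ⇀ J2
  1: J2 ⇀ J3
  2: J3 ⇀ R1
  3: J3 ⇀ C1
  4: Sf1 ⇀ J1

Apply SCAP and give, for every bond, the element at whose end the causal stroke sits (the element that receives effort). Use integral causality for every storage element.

β4 →Sf1  (Sf1 fixes flow; stroke at Sf1)
β0 →J1  (J1 flow already set via bond 4)
β1 →J2  (1-jn J2 has f-setter on 0)
β2 →J3  (J3: bond 1 brought flow, rest push out)
β3 →J3  (J3: bond 1 brought flow, rest push out)

β0 |J1
β1 |J2
β2 |J3
β3 |J3
β4 |Sf1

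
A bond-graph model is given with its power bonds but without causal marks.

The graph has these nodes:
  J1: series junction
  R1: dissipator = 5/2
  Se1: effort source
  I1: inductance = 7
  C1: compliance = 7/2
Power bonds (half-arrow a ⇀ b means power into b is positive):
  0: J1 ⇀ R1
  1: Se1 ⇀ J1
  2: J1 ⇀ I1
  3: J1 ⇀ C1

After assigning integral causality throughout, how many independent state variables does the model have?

2  (C1, I1 all integral)

bond 1 →J1  (Se1 (Se) sets effort on bond)
bond 2 →I1  (I1 integral (f out))
bond 0 →J1  (J1 flow already set via bond 2)
bond 3 →J1  (common-f at J1 fixed by 2)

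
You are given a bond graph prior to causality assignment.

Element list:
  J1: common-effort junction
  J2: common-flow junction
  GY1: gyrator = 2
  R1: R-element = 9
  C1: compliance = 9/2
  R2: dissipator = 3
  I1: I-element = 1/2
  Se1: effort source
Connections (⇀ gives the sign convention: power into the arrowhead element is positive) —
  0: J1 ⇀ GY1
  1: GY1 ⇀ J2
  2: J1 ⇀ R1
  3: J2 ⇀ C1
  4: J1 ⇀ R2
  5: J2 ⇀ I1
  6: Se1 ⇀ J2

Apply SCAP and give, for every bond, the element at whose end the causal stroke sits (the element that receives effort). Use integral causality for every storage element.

#0 stroke at J1
#1 stroke at J2
#2 stroke at R1
#3 stroke at J2
#4 stroke at R2
#5 stroke at I1
#6 stroke at J2

#6 →J2  (source Se1 imposes e)
#3 →J2  (C1 outputs effort q/C1)
#5 →I1  (prefer integral on I1)
#1 →J2  (J2: bond 5 brought flow, rest push out)
#0 →J1  (GY GY1: same side as bond 1)
#2 →R1  (common-e at J1 fixed by 0)
#4 →R2  (common-e at J1 fixed by 0)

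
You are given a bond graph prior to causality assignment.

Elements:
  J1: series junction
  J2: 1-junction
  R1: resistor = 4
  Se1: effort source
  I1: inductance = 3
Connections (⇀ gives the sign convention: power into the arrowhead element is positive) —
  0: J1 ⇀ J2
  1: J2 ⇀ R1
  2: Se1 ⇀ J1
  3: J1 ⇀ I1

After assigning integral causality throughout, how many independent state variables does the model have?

b2 stroke→J1  (source Se1 imposes e)
b3 stroke→I1  (I1 integral (f out))
b0 stroke→J1  (1-jn J1 has f-setter on 3)
b1 stroke→J2  (1-jn J2 has f-setter on 0)

1  (I1 all integral)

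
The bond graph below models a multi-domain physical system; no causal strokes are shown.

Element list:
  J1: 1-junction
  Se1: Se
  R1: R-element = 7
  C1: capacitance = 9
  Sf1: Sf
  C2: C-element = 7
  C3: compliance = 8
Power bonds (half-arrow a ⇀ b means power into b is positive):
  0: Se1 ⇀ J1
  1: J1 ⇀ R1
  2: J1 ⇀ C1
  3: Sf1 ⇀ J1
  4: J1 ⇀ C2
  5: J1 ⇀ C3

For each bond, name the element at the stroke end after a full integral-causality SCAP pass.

β0 →J1  (source Se1 imposes e)
β3 →Sf1  (Sf1 fixes flow; stroke at Sf1)
β1 →J1  (common-f at J1 fixed by 3)
β2 →J1  (J1: bond 3 brought flow, rest push out)
β4 →J1  (1-jn J1 has f-setter on 3)
β5 →J1  (J1 flow already set via bond 3)

β0 |J1
β1 |J1
β2 |J1
β3 |Sf1
β4 |J1
β5 |J1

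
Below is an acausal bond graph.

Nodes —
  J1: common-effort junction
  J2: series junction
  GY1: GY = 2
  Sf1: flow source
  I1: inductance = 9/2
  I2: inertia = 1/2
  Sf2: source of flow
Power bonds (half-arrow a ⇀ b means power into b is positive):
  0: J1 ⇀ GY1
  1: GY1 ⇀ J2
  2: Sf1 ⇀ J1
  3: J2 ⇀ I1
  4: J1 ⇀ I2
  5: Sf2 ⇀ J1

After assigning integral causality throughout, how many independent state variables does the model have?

bond 2 stroke→Sf1  (Sf1 (Sf) sets flow on bond)
bond 5 stroke→Sf2  (Sf2 (Sf) sets flow on bond)
bond 3 stroke→I1  (I1 outputs flow p/I1)
bond 1 stroke→J2  (J2 flow already set via bond 3)
bond 0 stroke→J1  (GY1 both-in/both-out from 1)
bond 4 stroke→I2  (J1 effort already set via bond 0)

2  (I1, I2 all integral)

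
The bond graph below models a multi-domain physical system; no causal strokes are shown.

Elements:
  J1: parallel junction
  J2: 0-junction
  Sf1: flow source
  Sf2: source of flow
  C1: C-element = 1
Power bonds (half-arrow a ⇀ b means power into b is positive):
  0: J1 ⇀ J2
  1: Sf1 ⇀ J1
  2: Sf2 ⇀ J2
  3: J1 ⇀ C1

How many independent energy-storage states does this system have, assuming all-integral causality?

1  (C1 all integral)

b1 |Sf1  (Sf1: flow source, stroke at near end)
b2 |Sf2  (source Sf2 imposes f)
b0 |J2  (closing 0-jn rule on J2)
b3 |J1  (closing 0-jn rule on J1)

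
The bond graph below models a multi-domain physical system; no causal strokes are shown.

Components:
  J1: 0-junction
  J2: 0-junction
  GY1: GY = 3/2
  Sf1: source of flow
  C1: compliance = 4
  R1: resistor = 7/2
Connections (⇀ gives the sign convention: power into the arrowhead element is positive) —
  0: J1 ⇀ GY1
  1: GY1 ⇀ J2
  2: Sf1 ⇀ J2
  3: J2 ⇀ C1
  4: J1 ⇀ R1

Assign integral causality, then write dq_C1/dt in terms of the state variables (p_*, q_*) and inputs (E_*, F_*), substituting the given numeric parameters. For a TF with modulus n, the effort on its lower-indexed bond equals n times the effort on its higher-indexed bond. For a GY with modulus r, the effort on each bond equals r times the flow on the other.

#2 →Sf1  (source Sf1 imposes f)
#3 →J2  (C1: C, integral causality)
#1 →GY1  (common-e at J2 fixed by 3)
#0 →GY1  (through GY1, causality inverts; strokes same side of GY1)
#4 →J1  (only one effort-in slot at J1)

dq_C1/dt = F_Sf1 - 7*q_C1/18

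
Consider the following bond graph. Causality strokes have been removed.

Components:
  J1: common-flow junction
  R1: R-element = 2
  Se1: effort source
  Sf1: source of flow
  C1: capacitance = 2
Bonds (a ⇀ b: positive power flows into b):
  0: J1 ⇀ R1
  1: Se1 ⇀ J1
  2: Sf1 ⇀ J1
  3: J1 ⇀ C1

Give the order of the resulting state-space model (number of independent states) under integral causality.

b1 stroke at J1  (Se1 fixes effort; stroke away)
b2 stroke at Sf1  (Sf1: flow source, stroke at near end)
b0 stroke at J1  (1-jn J1 has f-setter on 2)
b3 stroke at J1  (J1 flow already set via bond 2)

1  (C1 all integral)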